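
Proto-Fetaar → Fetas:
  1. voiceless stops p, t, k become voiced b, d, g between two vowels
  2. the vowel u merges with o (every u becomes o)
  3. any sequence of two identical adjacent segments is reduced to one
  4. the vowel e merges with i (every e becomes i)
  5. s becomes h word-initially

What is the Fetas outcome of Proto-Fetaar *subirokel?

Fetas: *subirokel > subirogel > sobirogel > sobirogil > hobirogil  (by intervocalic voicing, vowel merger, vowel merger, debuccalisation)

hobirogil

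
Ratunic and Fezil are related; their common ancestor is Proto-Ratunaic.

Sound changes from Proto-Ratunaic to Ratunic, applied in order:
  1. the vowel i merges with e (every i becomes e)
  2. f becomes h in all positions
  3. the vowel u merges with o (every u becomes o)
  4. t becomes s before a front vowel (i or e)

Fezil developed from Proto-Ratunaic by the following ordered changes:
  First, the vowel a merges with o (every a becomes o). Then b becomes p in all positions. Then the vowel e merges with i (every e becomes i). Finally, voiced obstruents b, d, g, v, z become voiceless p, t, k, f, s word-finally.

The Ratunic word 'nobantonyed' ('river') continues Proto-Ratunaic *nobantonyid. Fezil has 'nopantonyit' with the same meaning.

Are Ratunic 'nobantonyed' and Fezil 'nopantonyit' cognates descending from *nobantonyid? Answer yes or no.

Derive the expected Fezil reflex of *nobantonyid:
Fezil: start from *nobantonyid.
  rule 1 (vowel merger): nobantonyid → nobontonyid
  rule 2 (unconditioned shift): nobontonyid → nopontonyid
  rule 3: no change — nopontonyid
  rule 4 (final devoicing): nopontonyid → nopontonyit
  ⇒ Fezil nopontonyit
The regular Fezil reflex would be 'nopontonyit', but the attested form is 'nopantonyit'. The correspondence is irregular, so they are not cognates (the Fezil form has a different source).

no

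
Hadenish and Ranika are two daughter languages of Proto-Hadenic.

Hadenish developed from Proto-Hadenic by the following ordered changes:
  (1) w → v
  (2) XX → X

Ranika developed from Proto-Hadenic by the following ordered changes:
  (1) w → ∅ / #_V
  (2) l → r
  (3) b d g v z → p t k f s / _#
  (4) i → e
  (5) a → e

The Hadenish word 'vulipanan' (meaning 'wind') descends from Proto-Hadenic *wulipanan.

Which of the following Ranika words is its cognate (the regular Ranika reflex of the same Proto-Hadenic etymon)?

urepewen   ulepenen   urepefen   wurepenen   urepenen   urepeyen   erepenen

Ranika: start from *wulipanan.
  rule 1 (glide loss): wulipanan → ulipanan
  rule 2 (unconditioned shift): ulipanan → uripanan
  rule 3: no change — uripanan
  rule 4 (vowel merger): uripanan → urepanan
  rule 5 (vowel merger): urepanan → urepenen
  ⇒ Ranika urepenen
Only 'urepenen' matches the regular Ranika development of *wulipanan.

urepenen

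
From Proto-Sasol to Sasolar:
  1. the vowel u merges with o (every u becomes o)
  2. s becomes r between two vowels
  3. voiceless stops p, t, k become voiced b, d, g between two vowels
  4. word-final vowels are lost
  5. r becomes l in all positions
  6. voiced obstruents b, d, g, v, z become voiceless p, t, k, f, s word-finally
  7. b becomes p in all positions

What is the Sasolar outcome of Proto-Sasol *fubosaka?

fopolak

Sasolar: start from *fubosaka.
  rule 1 (vowel merger): fubosaka → fobosaka
  rule 2 (rhotacism): fobosaka → foboraka
  rule 3 (intervocalic voicing): foboraka → foboraga
  rule 4 (apocope): foboraga → foborag
  rule 5 (unconditioned shift): foborag → fobolag
  rule 6 (final devoicing): fobolag → fobolak
  rule 7 (unconditioned shift): fobolak → fopolak
  ⇒ Sasolar fopolak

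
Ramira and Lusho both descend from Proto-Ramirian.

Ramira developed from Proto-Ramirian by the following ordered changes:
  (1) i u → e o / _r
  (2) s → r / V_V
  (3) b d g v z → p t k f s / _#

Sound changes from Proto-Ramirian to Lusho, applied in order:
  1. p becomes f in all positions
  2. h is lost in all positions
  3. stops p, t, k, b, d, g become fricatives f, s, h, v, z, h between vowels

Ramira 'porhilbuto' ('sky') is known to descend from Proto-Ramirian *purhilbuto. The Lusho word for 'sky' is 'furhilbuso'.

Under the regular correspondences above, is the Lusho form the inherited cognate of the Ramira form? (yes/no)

no

Derive the expected Lusho reflex of *purhilbuto:
Lusho: start from *purhilbuto.
  rule 1 (unconditioned shift): purhilbuto → furhilbuto
  rule 2 (h-loss): furhilbuto → furilbuto
  rule 3 (intervocalic lenition): furilbuto → furilbuso
  ⇒ Lusho furilbuso
The regular Lusho reflex would be 'furilbuso', but the attested form is 'furhilbuso'. The correspondence is irregular, so they are not cognates (the Lusho form has a different source).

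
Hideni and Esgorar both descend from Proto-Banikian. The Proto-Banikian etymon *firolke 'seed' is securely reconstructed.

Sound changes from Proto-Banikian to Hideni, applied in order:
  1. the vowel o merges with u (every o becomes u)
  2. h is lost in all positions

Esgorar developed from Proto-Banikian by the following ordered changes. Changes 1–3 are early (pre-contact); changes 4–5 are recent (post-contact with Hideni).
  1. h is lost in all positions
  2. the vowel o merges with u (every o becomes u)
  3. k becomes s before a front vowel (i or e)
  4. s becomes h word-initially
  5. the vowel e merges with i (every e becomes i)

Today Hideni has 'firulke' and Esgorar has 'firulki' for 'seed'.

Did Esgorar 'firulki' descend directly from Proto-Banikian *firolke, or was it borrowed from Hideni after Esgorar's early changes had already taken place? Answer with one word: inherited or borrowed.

If inherited, *firolke would pass through all of Esgorar's changes:
Esgorar: start from *firolke.
  rule 1: no change — firolke
  rule 2 (vowel merger): firolke → firulke
  rule 3 (palatalisation): firulke → firulse
  rule 4: no change — firulse
  rule 5 (vowel merger): firulse → firulsi
  ⇒ Esgorar firulsi
If borrowed from Hideni 'firulke' after the early changes, it would undergo only the recent ones:
  rule 4 (debuccalisation): no change (firulke)
  rule 5 (vowel merger): firulke → firulki
  ⇒ as a loan: firulki
Esgorar 'firulki' matches the loan outcome 'firulki', not the inherited 'firulsi' — it skipped the early Esgorar changes, so it was borrowed from Hideni.

borrowed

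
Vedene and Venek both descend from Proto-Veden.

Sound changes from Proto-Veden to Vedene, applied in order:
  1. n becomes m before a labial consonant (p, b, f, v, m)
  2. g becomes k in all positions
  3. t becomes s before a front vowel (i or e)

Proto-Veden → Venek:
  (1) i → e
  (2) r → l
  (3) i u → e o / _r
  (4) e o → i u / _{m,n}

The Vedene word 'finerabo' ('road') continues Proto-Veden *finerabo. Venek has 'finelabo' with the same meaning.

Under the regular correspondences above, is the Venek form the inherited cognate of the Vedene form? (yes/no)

Derive the expected Venek reflex of *finerabo:
Venek: *finerabo > fenerabo > fenelabo > finelabo  (by vowel merger, unconditioned shift, pre-nasal raising)
Venek 'finelabo' matches the regular reflex exactly, so the pair is cognate.

yes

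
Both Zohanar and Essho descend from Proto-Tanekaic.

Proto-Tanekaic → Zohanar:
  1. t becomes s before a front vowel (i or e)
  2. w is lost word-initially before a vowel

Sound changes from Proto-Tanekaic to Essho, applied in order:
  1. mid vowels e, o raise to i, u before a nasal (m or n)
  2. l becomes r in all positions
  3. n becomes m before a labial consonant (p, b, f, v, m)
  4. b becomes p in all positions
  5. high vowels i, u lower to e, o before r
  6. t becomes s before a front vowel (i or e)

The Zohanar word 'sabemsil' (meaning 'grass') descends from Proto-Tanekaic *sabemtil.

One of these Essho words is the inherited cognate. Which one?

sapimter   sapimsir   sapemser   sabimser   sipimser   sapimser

sapimser

Essho: *sabemtil
  sabemtil → sabimtil   [pre-nasal raising]
  sabimtil → sabimtir   [unconditioned shift]
  sabimtir (rule 3 does not apply)
  sabimtir → sapimtir   [unconditioned shift]
  sapimtir → sapimter   [pre-rhotic lowering]
  sapimter → sapimser   [palatalisation]
  giving Essho sapimser.
Only 'sapimser' matches the regular Essho development of *sabemtil.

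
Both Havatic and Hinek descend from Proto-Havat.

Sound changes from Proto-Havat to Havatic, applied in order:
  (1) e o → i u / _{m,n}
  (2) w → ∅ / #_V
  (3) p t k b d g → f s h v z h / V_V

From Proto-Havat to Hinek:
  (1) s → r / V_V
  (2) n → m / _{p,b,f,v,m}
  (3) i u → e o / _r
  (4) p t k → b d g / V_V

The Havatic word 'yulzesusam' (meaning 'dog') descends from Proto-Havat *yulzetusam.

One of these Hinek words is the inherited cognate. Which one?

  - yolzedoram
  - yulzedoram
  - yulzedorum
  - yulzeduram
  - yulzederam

Hinek: start from *yulzetusam.
  rule 1 (rhotacism): yulzetusam → yulzeturam
  rule 2: no change — yulzeturam
  rule 3 (pre-rhotic lowering): yulzeturam → yulzetoram
  rule 4 (intervocalic voicing): yulzetoram → yulzedoram
  ⇒ Hinek yulzedoram
Only 'yulzedoram' matches the regular Hinek development of *yulzetusam.

yulzedoram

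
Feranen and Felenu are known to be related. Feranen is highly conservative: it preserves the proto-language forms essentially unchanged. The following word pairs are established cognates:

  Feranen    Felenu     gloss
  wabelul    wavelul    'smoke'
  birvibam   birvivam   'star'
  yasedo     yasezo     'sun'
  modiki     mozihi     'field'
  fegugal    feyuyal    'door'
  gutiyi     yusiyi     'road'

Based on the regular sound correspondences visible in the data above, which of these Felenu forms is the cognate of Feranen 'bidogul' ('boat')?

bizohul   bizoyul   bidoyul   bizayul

yasedo ~ yasezo — Feranen d corresponds to Felenu z between vowels (before a back vowel).
fegugal ~ feyuyal — Feranen g corresponds to Felenu y between vowels (before a back vowel).
Applying these to Feranen 'bidogul':
  bidogul → bizogul   (d→z between vowels (before a back vowel))
  bizogul → bizoyul   (g→y between vowels (before a back vowel))
So the Felenu cognate is 'bizoyul'.

bizoyul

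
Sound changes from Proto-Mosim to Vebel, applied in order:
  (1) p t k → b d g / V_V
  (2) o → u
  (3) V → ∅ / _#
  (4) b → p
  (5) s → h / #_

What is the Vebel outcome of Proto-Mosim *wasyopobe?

Vebel: *wasyopobe
  wasyopobe → wasyobobe   [intervocalic voicing]
  wasyobobe → wasyubube   [vowel merger]
  wasyubube → wasyubub   [apocope]
  wasyubub → wasyupup   [unconditioned shift]
  wasyupup (rule 5 does not apply)
  giving Vebel wasyupup.

wasyupup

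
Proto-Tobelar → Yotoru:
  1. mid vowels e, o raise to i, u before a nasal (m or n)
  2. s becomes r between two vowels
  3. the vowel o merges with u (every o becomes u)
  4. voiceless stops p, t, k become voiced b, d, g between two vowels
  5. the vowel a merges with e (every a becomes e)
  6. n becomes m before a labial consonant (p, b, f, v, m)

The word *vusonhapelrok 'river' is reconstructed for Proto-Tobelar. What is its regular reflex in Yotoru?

Yotoru: *vusonhapelrok
  vusonhapelrok → vusunhapelrok   [pre-nasal raising]
  vusunhapelrok → vurunhapelrok   [rhotacism]
  vurunhapelrok → vurunhapelruk   [vowel merger]
  vurunhapelruk → vurunhabelruk   [intervocalic voicing]
  vurunhabelruk → vurunhebelruk   [vowel merger]
  vurunhebelruk (rule 6 does not apply)
  giving Yotoru vurunhebelruk.

vurunhebelruk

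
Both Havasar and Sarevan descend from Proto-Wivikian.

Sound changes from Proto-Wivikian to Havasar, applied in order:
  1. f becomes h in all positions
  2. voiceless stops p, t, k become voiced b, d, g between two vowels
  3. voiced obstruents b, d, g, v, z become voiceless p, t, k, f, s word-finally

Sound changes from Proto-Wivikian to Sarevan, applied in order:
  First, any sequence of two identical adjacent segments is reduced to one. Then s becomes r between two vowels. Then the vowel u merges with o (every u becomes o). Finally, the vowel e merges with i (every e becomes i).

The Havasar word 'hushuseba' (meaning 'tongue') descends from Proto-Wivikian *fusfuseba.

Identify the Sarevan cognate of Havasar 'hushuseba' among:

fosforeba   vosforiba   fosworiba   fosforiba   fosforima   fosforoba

Sarevan: *fusfuseba
  fusfuseba (rule 1 does not apply)
  fusfuseba → fusfureba   [rhotacism]
  fusfureba → fosforeba   [vowel merger]
  fosforeba → fosforiba   [vowel merger]
  giving Sarevan fosforiba.

fosforiba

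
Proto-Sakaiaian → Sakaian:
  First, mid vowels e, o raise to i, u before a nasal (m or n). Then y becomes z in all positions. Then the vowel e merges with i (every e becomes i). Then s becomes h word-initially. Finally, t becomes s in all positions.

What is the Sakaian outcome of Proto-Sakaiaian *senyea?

Sakaian: *senyea
  senyea → sinyea   [pre-nasal raising]
  sinyea → sinzea   [unconditioned shift]
  sinzea → sinzia   [vowel merger]
  sinzia → hinzia   [debuccalisation]
  hinzia (rule 5 does not apply)
  giving Sakaian hinzia.

hinzia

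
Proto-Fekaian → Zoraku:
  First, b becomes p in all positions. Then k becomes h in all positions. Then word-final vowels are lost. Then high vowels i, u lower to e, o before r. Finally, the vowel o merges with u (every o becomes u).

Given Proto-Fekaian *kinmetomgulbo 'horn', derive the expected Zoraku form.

Zoraku: start from *kinmetomgulbo.
  rule 1 (unconditioned shift): kinmetomgulbo → kinmetomgulpo
  rule 2 (unconditioned shift): kinmetomgulpo → hinmetomgulpo
  rule 3 (apocope): hinmetomgulpo → hinmetomgulp
  rule 4: no change — hinmetomgulp
  rule 5 (vowel merger): hinmetomgulp → hinmetumgulp
  ⇒ Zoraku hinmetumgulp

hinmetumgulp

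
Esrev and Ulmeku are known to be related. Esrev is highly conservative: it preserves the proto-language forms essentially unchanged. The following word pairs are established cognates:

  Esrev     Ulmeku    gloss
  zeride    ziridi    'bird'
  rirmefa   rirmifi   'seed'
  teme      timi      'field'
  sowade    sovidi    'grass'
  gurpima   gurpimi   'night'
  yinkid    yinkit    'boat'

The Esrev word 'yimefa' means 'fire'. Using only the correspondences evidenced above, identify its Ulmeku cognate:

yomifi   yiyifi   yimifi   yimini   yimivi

rirmefa ~ rirmifi — Esrev e corresponds to Ulmeku i after a consonant, before a labial obstruent.
rirmefa ~ rirmifi, gurpima ~ gurpimi — Esrev a corresponds to Ulmeku i word-finally.
Applying these to Esrev 'yimefa':
  yimefa → yimifa   (e→i after a consonant, before a labial obstruent)
  yimifa → yimifi   (a→i word-finally)
So the Ulmeku cognate is 'yimifi'.

yimifi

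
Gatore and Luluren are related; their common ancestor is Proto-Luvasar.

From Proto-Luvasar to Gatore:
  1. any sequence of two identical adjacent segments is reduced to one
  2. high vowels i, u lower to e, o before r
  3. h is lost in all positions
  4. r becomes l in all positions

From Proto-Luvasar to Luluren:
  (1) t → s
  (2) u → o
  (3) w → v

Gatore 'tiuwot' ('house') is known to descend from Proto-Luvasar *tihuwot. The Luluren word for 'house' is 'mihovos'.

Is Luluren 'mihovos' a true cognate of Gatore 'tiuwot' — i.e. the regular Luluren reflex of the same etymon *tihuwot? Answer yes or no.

Derive the expected Luluren reflex of *tihuwot:
Luluren: start from *tihuwot.
  rule 1 (unconditioned shift): tihuwot → sihuwos
  rule 2 (vowel merger): sihuwos → sihowos
  rule 3 (unconditioned shift): sihowos → sihovos
  ⇒ Luluren sihovos
The regular Luluren reflex would be 'sihovos', but the attested form is 'mihovos'. The correspondence is irregular, so they are not cognates (the Luluren form has a different source).

no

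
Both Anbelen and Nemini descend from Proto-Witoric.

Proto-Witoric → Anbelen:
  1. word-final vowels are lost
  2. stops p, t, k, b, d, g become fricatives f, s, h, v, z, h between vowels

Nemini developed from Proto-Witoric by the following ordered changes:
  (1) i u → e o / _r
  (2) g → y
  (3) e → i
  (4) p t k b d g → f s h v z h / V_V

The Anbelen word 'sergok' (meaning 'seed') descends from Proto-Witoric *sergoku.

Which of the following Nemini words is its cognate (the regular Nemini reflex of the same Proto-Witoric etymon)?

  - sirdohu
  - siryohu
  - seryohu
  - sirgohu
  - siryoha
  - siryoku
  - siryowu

siryohu

Nemini: start from *sergoku.
  rule 1: no change — sergoku
  rule 2 (unconditioned shift): sergoku → seryoku
  rule 3 (vowel merger): seryoku → siryoku
  rule 4 (intervocalic lenition): siryoku → siryohu
  ⇒ Nemini siryohu
The other candidates each miss or misapply at least one Nemini change.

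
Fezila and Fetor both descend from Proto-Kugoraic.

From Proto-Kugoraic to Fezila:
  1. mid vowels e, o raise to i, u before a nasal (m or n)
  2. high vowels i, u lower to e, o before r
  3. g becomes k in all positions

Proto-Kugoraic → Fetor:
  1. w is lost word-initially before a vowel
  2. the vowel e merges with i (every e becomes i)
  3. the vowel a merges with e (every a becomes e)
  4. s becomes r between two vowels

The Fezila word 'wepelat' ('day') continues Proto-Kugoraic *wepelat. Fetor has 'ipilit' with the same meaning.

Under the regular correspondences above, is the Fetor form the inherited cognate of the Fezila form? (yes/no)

no

Derive the expected Fetor reflex of *wepelat:
Fetor: start from *wepelat.
  rule 1 (glide loss): wepelat → epelat
  rule 2 (vowel merger): epelat → ipilat
  rule 3 (vowel merger): ipilat → ipilet
  rule 4: no change — ipilet
  ⇒ Fetor ipilet
The regular Fetor reflex would be 'ipilet', but the attested form is 'ipilit'. The correspondence is irregular, so they are not cognates (the Fetor form has a different source).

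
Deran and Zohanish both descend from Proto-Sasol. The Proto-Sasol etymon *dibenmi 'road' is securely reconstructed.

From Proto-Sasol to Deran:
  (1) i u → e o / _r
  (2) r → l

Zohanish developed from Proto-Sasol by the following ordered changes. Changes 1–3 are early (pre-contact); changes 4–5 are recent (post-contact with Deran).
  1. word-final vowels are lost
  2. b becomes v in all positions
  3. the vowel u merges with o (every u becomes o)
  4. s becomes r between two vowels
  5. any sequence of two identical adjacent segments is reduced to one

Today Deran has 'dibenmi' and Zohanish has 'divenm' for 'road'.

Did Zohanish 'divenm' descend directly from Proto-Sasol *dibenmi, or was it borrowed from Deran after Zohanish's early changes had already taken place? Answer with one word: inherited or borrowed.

If inherited, *dibenmi would pass through all of Zohanish's changes:
Zohanish: *dibenmi > dibenm > divenm  (by apocope, unconditioned shift)
If borrowed from Deran 'dibenmi' after the early changes, it would undergo only the recent ones:
  rule 4 (rhotacism): no change (dibenmi)
  rule 5 (degemination): no change (dibenmi)
  ⇒ as a loan: dibenmi
Zohanish 'divenm' matches the inherited outcome exactly, so it is an inherited cognate, not a loan.

inherited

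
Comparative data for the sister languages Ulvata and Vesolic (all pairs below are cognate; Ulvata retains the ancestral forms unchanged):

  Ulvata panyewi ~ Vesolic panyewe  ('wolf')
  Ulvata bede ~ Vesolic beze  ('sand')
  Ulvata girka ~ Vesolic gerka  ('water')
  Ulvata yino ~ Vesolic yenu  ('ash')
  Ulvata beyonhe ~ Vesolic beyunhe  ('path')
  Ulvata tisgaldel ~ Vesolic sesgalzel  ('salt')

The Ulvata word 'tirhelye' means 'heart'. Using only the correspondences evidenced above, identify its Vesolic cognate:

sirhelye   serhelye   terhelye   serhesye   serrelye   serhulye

serhelye

tisgaldel ~ sesgalzel — Ulvata t corresponds to Vesolic s word-initially before a front vowel.
girka ~ gerka — Ulvata i corresponds to Vesolic e after a consonant, before r.
Applying these to Ulvata 'tirhelye':
  tirhelye → sirhelye   (t→s word-initially before a front vowel)
  sirhelye → serhelye   (i→e after a consonant, before r)
So the Vesolic cognate is 'serhelye'.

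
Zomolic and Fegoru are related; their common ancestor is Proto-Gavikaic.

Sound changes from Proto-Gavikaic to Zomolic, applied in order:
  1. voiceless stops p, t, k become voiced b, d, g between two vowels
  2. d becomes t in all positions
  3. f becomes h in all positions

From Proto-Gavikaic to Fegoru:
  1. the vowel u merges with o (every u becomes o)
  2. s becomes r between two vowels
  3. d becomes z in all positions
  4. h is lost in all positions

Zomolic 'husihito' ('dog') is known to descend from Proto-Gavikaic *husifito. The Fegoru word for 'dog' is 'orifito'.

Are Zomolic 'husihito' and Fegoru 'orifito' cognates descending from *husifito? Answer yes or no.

Derive the expected Fegoru reflex of *husifito:
Fegoru: start from *husifito.
  rule 1 (vowel merger): husifito → hosifito
  rule 2 (rhotacism): hosifito → horifito
  rule 3: no change — horifito
  rule 4 (h-loss): horifito → orifito
  ⇒ Fegoru orifito
Fegoru 'orifito' matches the regular reflex exactly, so the pair is cognate.

yes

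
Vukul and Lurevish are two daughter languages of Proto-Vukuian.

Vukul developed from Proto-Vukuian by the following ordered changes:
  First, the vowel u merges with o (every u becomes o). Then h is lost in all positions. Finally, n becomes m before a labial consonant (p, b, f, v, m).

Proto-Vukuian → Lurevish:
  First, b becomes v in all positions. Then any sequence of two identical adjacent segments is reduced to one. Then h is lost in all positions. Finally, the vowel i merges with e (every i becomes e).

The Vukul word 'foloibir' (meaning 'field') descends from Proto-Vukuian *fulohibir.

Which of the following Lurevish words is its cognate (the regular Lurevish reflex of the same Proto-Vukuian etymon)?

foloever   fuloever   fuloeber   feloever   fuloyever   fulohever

fuloever

Lurevish: *fulohibir > fulohivir > fuloivir > fuloever  (by unconditioned shift, h-loss, vowel merger)
Only 'fuloever' matches the regular Lurevish development of *fulohibir.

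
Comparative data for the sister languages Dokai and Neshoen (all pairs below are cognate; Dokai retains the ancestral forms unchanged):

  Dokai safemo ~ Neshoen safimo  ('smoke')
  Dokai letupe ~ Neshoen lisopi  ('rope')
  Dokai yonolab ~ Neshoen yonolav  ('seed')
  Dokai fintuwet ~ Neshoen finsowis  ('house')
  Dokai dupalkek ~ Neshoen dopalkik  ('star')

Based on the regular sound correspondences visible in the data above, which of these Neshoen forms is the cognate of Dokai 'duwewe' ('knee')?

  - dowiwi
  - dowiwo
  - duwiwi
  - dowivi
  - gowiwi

dowiwi

fintuwet ~ finsowis — Dokai u corresponds to Neshoen o after a consonant, before a consonant other than r, m, n, p, b, f, v.
letupe ~ lisopi, fintuwet ~ finsowis — Dokai e corresponds to Neshoen i after a consonant, before a consonant other than r, m, n, p, b, f, v.
letupe ~ lisopi — Dokai e corresponds to Neshoen i word-finally.
Applying these to Dokai 'duwewe':
  duwewe → dowewe   (u→o after a consonant, before a consonant other than r, m, n, p, b, f, v)
  dowewe → dowiwe   (e→i after a consonant, before a consonant other than r, m, n, p, b, f, v)
  dowiwe → dowiwi   (e→i word-finally)
So the Neshoen cognate is 'dowiwi'.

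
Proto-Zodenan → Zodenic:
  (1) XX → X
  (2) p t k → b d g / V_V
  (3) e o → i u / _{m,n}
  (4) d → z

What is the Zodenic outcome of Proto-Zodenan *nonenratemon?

nuninrazimun

Zodenic: *nonenratemon > nonenrademon > nuninradimun > nuninrazimun  (by intervocalic voicing, pre-nasal raising, unconditioned shift)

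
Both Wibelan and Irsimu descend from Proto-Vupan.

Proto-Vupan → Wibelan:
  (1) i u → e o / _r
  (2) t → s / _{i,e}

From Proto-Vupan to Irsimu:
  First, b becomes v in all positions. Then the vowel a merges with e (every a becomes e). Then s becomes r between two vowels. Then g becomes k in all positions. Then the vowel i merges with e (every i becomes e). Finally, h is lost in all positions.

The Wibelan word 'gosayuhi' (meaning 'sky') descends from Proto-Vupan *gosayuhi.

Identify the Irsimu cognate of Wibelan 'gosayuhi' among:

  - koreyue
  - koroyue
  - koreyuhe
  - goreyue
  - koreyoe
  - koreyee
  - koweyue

koreyue

Irsimu: *gosayuhi
  gosayuhi (rule 1 does not apply)
  gosayuhi → goseyuhi   [vowel merger]
  goseyuhi → goreyuhi   [rhotacism]
  goreyuhi → koreyuhi   [unconditioned shift]
  koreyuhi → koreyuhe   [vowel merger]
  koreyuhe → koreyue   [h-loss]
  giving Irsimu koreyue.
The other candidates each miss or misapply at least one Irsimu change.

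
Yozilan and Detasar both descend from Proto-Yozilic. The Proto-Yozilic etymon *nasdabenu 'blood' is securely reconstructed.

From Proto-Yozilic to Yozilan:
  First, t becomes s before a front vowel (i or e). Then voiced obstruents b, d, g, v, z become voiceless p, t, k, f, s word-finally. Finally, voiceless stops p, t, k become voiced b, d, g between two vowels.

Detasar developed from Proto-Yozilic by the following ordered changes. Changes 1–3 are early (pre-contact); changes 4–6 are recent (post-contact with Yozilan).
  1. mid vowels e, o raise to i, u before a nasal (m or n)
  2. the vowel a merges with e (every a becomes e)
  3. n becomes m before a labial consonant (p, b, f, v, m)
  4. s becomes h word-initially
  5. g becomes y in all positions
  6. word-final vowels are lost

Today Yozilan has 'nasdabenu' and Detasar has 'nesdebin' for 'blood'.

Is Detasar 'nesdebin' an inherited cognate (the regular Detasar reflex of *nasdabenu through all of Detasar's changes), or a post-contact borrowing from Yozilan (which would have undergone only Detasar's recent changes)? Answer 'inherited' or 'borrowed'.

inherited

If inherited, *nasdabenu would pass through all of Detasar's changes:
Detasar: *nasdabenu
  nasdabenu → nasdabinu   [pre-nasal raising]
  nasdabinu → nesdebinu   [vowel merger]
  nesdebinu (rule 3 does not apply)
  nesdebinu (rule 4 does not apply)
  nesdebinu (rule 5 does not apply)
  nesdebinu → nesdebin   [apocope]
  giving Detasar nesdebin.
If borrowed from Yozilan 'nasdabenu' after the early changes, it would undergo only the recent ones:
  rule 4 (debuccalisation): no change (nasdabenu)
  rule 5 (unconditioned shift): no change (nasdabenu)
  rule 6 (apocope): nasdabenu → nasdaben
  ⇒ as a loan: nasdaben
Detasar 'nesdebin' matches the inherited outcome exactly, so it is an inherited cognate, not a loan.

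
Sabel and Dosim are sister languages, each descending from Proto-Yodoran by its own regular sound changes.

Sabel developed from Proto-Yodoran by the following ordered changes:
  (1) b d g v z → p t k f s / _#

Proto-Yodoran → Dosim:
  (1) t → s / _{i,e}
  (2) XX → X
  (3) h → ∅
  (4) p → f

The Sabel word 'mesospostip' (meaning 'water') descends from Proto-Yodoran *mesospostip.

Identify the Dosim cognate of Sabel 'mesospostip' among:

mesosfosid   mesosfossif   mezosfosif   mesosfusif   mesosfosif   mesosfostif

mesosfosif

Dosim: *mesospostip
  mesospostip → mesospossip   [palatalisation]
  mesospossip → mesosposip   [degemination]
  mesosposip (rule 3 does not apply)
  mesosposip → mesosfosif   [unconditioned shift]
  giving Dosim mesosfosif.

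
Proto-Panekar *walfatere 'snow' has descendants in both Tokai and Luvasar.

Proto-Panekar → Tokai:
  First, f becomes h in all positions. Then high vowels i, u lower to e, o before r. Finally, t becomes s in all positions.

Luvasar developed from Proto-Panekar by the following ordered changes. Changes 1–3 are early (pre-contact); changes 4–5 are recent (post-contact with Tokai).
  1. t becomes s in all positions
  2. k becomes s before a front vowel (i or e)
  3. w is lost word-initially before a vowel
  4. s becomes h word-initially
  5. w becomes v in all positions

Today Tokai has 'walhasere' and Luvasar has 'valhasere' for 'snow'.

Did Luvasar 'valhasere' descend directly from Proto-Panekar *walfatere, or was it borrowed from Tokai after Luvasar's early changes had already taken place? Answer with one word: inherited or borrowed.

If inherited, *walfatere would pass through all of Luvasar's changes:
Luvasar: *walfatere
  walfatere → walfasere   [unconditioned shift]
  walfasere (rule 2 does not apply)
  walfasere → alfasere   [glide loss]
  alfasere (rule 4 does not apply)
  alfasere (rule 5 does not apply)
  giving Luvasar alfasere.
If borrowed from Tokai 'walhasere' after the early changes, it would undergo only the recent ones:
  rule 4 (debuccalisation): no change (walhasere)
  rule 5 (unconditioned shift): walhasere → valhasere
  ⇒ as a loan: valhasere
Luvasar 'valhasere' matches the loan outcome 'valhasere', not the inherited 'alfasere' — it skipped the early Luvasar changes, so it was borrowed from Tokai.

borrowed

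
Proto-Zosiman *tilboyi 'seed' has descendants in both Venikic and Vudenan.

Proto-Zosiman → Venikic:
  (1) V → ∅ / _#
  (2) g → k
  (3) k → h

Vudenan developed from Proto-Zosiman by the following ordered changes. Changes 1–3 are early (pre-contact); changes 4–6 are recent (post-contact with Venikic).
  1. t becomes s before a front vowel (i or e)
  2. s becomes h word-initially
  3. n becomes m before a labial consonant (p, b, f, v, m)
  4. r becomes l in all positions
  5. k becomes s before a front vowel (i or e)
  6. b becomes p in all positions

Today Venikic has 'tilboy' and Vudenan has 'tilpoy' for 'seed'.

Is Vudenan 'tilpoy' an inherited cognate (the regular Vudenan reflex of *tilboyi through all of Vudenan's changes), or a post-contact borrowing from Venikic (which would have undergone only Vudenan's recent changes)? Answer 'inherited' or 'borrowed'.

If inherited, *tilboyi would pass through all of Vudenan's changes:
Vudenan: *tilboyi > silboyi > hilboyi > hilpoyi  (by palatalisation, debuccalisation, unconditioned shift)
If borrowed from Venikic 'tilboy' after the early changes, it would undergo only the recent ones:
  rule 4 (unconditioned shift): no change (tilboy)
  rule 5 (palatalisation): no change (tilboy)
  rule 6 (unconditioned shift): tilboy → tilpoy
  ⇒ as a loan: tilpoy
Vudenan 'tilpoy' matches the loan outcome 'tilpoy', not the inherited 'hilpoyi' — it skipped the early Vudenan changes, so it was borrowed from Venikic.

borrowed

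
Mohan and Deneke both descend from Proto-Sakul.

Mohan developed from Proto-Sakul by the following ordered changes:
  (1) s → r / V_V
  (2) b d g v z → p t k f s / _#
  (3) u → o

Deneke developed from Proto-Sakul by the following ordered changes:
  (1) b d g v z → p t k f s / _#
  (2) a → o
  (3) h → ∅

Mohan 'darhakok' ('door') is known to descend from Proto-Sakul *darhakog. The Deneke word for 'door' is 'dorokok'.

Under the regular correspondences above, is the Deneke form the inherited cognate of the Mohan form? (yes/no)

yes

Derive the expected Deneke reflex of *darhakog:
Deneke: *darhakog
  darhakog → darhakok   [final devoicing]
  darhakok → dorhokok   [vowel merger]
  dorhokok → dorokok   [h-loss]
  giving Deneke dorokok.
Deneke 'dorokok' matches the regular reflex exactly, so the pair is cognate.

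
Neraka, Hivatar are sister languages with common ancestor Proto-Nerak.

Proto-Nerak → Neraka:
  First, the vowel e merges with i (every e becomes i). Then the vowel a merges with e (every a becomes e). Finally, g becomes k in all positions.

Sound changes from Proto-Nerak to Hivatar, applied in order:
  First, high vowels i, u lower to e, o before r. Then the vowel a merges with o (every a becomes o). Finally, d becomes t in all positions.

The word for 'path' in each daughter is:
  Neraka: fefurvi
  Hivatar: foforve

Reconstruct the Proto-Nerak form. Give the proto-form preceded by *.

*fafurve

Position 2: Neraka has e, Hivatar has o. In Neraka, e can only continue *a, so the proto-segment is *a.
Position 4: Neraka has u, Hivatar has o. Neraka preserves u here (none of its changes turn any other segment into u), so the proto-segment is *u.
Position 7: Neraka has i, Hivatar has e. Taking the neighbouring segments as reconstructed: Neraka i could go back to *e or *i; Hivatar e can only go back to *e — the one source consistent with every daughter is *e.
The remaining positions agree across the daughters. Check the candidate against every language:
Neraka: start from *fafurve.
  rule 1 (vowel merger): fafurve → fafurvi
  rule 2 (vowel merger): fafurvi → fefurvi
  rule 3: no change — fefurvi
  ⇒ Neraka fefurvi
Hivatar: *fafurve
  fafurve → faforve   [pre-rhotic lowering]
  faforve → foforve   [vowel merger]
  foforve (rule 3 does not apply)
  giving Hivatar foforve.
No other proto-form is consistent with every reflex, so the reconstruction is *fafurve.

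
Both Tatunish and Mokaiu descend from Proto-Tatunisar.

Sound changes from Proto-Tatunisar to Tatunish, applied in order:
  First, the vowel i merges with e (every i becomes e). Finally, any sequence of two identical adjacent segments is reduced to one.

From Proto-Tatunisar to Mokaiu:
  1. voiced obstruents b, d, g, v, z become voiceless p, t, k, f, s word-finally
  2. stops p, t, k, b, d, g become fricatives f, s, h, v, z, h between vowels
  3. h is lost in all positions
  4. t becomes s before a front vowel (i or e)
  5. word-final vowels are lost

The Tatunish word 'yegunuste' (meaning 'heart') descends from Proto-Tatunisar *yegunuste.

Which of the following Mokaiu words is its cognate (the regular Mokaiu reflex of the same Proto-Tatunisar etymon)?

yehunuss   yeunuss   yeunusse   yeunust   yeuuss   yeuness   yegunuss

yeunuss

Mokaiu: *yegunuste
  yegunuste (rule 1 does not apply)
  yegunuste → yehunuste   [intervocalic lenition]
  yehunuste → yeunuste   [h-loss]
  yeunuste → yeunusse   [palatalisation]
  yeunusse → yeunuss   [apocope]
  giving Mokaiu yeunuss.
Among the options, 'yeunuss' alone shows every Mokaiu change applied in order.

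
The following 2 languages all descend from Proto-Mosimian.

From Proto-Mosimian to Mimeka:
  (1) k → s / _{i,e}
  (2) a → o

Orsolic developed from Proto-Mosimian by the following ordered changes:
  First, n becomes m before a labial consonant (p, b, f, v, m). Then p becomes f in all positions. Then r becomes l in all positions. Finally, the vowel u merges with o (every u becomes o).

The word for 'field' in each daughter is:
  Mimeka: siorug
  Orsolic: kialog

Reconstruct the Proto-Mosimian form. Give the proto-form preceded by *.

*kiarug

Position 5: Mimeka has u, Orsolic has o. Mimeka preserves u here (none of its changes turn any other segment into u), so the proto-segment is *u.
Position 4: Mimeka has r, Orsolic has l. Mimeka preserves r here (none of its changes turn any other segment into r), so the proto-segment is *r.
This points to *kiarug. Verify forward in each daughter:
Mimeka: start from *kiarug.
  rule 1 (palatalisation): kiarug → siarug
  rule 2 (vowel merger): siarug → siorug
  ⇒ Mimeka siorug
Orsolic: *kiarug > kialug > kialog  (by unconditioned shift, vowel merger)
Only *kiarug yields all of Mimeka siorug, Orsolic kialog.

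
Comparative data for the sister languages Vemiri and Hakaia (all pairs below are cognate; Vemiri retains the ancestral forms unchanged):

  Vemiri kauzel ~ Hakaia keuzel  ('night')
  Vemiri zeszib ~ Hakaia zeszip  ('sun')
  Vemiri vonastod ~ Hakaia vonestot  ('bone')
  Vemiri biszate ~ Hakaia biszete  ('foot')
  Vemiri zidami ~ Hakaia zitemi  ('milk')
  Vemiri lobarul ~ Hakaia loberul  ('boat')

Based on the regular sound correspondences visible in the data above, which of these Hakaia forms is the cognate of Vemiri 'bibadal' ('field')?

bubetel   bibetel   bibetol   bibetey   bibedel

bibetel

vonastod ~ vonestot, biszate ~ biszete — Vemiri a corresponds to Hakaia e after a consonant, before a consonant other than r, m, n, p, b, f, v.
zidami ~ zitemi — Vemiri d corresponds to Hakaia t between vowels (before a back vowel).
Applying these to Vemiri 'bibadal':
  bibadal → bibedal   (a→e after a consonant, before a consonant other than r, m, n, p, b, f, v)
  bibedal → bibetal   (d→t between vowels (before a back vowel))
  bibetal → bibetel   (a→e after a consonant, before a consonant other than r, m, n, p, b, f, v)
So the Hakaia cognate is 'bibetel'.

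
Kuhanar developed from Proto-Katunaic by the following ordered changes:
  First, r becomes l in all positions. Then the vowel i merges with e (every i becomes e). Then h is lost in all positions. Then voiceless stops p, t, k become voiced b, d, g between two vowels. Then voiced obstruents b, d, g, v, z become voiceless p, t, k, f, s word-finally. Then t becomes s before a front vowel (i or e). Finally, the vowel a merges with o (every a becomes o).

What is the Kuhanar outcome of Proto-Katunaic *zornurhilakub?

Kuhanar: start from *zornurhilakub.
  rule 1 (unconditioned shift): zornurhilakub → zolnulhilakub
  rule 2 (vowel merger): zolnulhilakub → zolnulhelakub
  rule 3 (h-loss): zolnulhelakub → zolnulelakub
  rule 4 (intervocalic voicing): zolnulelakub → zolnulelagub
  rule 5 (final devoicing): zolnulelagub → zolnulelagup
  rule 6: no change — zolnulelagup
  rule 7 (vowel merger): zolnulelagup → zolnulelogup
  ⇒ Kuhanar zolnulelogup

zolnulelogup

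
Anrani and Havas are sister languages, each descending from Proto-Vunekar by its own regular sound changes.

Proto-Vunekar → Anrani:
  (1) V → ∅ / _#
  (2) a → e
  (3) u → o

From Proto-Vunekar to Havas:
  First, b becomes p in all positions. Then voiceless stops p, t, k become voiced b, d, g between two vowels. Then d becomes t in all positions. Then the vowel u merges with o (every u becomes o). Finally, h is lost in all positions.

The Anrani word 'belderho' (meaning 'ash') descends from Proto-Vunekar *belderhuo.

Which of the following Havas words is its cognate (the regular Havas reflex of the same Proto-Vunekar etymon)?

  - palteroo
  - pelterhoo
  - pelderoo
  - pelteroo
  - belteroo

pelteroo

Havas: *belderhuo
  belderhuo → pelderhuo   [unconditioned shift]
  pelderhuo (rule 2 does not apply)
  pelderhuo → pelterhuo   [unconditioned shift]
  pelterhuo → pelterhoo   [vowel merger]
  pelterhoo → pelteroo   [h-loss]
  giving Havas pelteroo.
Among the options, 'pelteroo' alone shows every Havas change applied in order.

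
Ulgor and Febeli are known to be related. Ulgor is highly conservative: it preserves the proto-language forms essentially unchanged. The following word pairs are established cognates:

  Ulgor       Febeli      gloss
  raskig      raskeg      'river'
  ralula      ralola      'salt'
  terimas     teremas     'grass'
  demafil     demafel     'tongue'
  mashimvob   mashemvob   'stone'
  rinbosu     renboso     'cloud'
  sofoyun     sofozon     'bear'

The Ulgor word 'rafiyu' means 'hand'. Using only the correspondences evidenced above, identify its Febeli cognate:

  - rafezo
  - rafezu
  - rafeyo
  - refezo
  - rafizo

rafezo

raskig ~ raskeg, demafil ~ demafel — Ulgor i corresponds to Febeli e after a consonant, before a consonant other than r, m, n, p, b, f, v.
sofoyun ~ sofozon — Ulgor y corresponds to Febeli z between vowels (before a back vowel).
rinbosu ~ renboso — Ulgor u corresponds to Febeli o word-finally.
Applying these to Ulgor 'rafiyu':
  rafiyu → rafeyu   (i→e after a consonant, before a consonant other than r, m, n, p, b, f, v)
  rafeyu → rafezu   (y→z between vowels (before a back vowel))
  rafezu → rafezo   (u→o word-finally)
So the Febeli cognate is 'rafezo'.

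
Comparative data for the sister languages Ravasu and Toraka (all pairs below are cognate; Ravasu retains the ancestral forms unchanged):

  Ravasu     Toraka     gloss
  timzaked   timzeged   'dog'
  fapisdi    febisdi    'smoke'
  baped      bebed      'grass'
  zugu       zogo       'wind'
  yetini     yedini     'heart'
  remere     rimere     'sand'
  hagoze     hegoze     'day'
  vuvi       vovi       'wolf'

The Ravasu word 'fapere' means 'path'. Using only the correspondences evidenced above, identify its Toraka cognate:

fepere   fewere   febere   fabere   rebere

fapisdi ~ febisdi, baped ~ bebed — Ravasu a corresponds to Toraka e after a consonant, before a labial obstruent.
baped ~ bebed — Ravasu p corresponds to Toraka b between vowels (before a front vowel).
Applying these to Ravasu 'fapere':
  fapere → fepere   (a→e after a consonant, before a labial obstruent)
  fepere → febere   (p→b between vowels (before a front vowel))
So the Toraka cognate is 'febere'.

febere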